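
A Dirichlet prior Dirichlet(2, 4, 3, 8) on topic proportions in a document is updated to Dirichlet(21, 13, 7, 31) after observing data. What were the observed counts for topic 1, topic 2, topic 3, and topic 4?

counts (19, 9, 4, 23)

For a Dirichlet(α) prior with multinomial counts c, the posterior is Dirichlet(α + c) componentwise.
Counts are posterior − prior componentwise: 21−2=19, 13−4=9, 7−3=4, 31−8=23.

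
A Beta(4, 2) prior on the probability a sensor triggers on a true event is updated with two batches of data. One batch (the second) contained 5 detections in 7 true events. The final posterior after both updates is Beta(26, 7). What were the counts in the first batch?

Sequential conjugate updates are equivalent to a single update on the pooled data, so total successes = posterior α − prior α and total failures = posterior β − prior β.
Total across both batches: 26−4=22 detections, 7−2=5 misses.
Subtract the second batch: 22−5=17 detections and 5−2=3 misses.

17 detections and 3 misses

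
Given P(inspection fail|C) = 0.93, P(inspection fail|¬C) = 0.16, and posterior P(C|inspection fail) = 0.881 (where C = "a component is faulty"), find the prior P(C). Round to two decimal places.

Bayes' rule in odds form gives O(C|E) = O(C)·[P(E|C)/P(E|¬C)], hence O(C) = O(C|E)/LR.
Posterior odds = 0.881/(1−0.881) = 7.4034. LR = 0.93/0.16 = 5.8125.
Prior odds = 7.4034/5.8125 = 1.2737, so P(C) = 1.2737/(1+1.2737) ≈ 0.56.

P(C) = 0.56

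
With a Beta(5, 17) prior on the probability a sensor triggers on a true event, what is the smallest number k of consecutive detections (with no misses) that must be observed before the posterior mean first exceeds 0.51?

After k detections and 0 misses the posterior is Beta(5+k, 17), with mean (5+k)/(5+17+k).
Set (5+k)/(22+k) > 0.51 and solve: k > (0.51·22 − 5)/(1 − 0.51) = 12.694.
The smallest integer exceeding 12.694 is 13.

k = 13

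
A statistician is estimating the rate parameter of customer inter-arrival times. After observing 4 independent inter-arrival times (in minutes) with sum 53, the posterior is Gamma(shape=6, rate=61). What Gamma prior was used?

Gamma(shape=2, rate=8)

For an exponential likelihood with a Gamma(α, β) prior on the rate, n observations with total T give posterior Gamma(α+n, β+T).
So α = 6 − 4 = 2 and β = 61 − 53 = 8.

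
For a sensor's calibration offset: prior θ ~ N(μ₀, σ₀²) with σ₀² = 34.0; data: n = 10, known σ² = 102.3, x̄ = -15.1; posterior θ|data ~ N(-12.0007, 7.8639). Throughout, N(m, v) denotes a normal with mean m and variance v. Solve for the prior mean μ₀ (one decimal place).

μ₀ = -1.7

With known observation variance, the Normal–Normal posterior has precision τ_n = τ₀ + n/σ² and mean μ_n = (τ₀μ₀ + (n/σ²)x̄)/τ_n.
Here τ₀ = 1/34.0 = 0.029412 and τ_data = 10/102.3 = 0.097752, so τ_n = 0.127164.
Rearranging for μ₀: μ₀ = (μ_n·τ_n − τ_data·x̄)/τ₀ = (-12.0007·0.127164 − 0.097752·-15.1) / 0.029412 = -0.050002/0.029412 ≈ -1.7.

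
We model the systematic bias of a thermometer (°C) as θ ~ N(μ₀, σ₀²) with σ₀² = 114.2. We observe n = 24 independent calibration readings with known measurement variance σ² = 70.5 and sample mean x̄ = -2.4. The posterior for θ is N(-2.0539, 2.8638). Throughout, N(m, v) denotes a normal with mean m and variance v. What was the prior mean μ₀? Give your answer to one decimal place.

With known observation variance, the Normal–Normal posterior has precision τ_n = τ₀ + n/σ² and mean μ_n = (τ₀μ₀ + (n/σ²)x̄)/τ_n.
Here τ₀ = 1/114.2 = 0.008757 and τ_data = 24/70.5 = 0.340426, so τ_n = 0.349183.
Rearranging for μ₀: μ₀ = (μ_n·τ_n − τ_data·x̄)/τ₀ = (-2.0539·0.349183 − 0.340426·-2.4) / 0.008757 = 0.099835/0.008757 ≈ 11.4.

μ₀ = 11.4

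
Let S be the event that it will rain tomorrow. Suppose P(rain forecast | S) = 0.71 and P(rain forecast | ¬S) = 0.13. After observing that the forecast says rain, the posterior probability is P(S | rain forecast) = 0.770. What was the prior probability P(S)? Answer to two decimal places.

Bayes' rule in odds form gives O(S|E) = O(S)·[P(E|S)/P(E|¬S)], hence O(S) = O(S|E)/LR.
Posterior odds = 0.770/(1−0.770) = 3.3478. LR = 0.71/0.13 = 5.4615.
Prior odds = 3.3478/5.4615 = 0.6130, so P(S) = 0.6130/(1+0.6130) ≈ 0.38.

P(S) = 0.38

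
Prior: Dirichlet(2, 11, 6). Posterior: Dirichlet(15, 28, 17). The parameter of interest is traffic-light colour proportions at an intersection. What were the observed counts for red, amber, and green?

counts (13, 17, 11)

For a Dirichlet(α) prior with multinomial counts c, the posterior is Dirichlet(α + c) componentwise.
Counts are posterior − prior componentwise: 15−2=13, 28−11=17, 17−6=11.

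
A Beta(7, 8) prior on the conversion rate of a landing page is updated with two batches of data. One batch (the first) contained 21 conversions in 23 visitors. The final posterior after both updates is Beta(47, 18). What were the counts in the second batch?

19 conversions and 8 bounces

Sequential conjugate updates are equivalent to a single update on the pooled data, so total successes = posterior α − prior α and total failures = posterior β − prior β.
Total across both batches: 47−7=40 conversions, 18−8=10 bounces.
Subtract the first batch: 40−21=19 conversions and 10−2=8 bounces.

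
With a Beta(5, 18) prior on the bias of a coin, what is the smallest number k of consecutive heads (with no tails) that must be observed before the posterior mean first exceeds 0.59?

After k heads and 0 tails the posterior is Beta(5+k, 18), with mean (5+k)/(5+18+k).
Set (5+k)/(23+k) > 0.59 and solve: k > (0.59·23 − 5)/(1 − 0.59) = 20.902.
The smallest integer exceeding 20.902 is 21.

k = 21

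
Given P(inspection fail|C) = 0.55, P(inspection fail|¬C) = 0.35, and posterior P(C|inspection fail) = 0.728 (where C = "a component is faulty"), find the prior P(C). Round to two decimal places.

P(C) = 0.63

Bayes' rule in odds form gives O(C|E) = O(C)·[P(E|C)/P(E|¬C)], hence O(C) = O(C|E)/LR.
Posterior odds = 0.728/(1−0.728) = 2.6765. LR = 0.55/0.35 = 1.5714.
Prior odds = 2.6765/1.5714 = 1.7033, so P(C) = 1.7033/(1+1.7033) ≈ 0.63.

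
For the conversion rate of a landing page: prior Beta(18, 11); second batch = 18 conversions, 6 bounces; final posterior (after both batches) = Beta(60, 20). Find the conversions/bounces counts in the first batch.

24 conversions and 3 bounces

Sequential conjugate updates are equivalent to a single update on the pooled data, so total successes = posterior α − prior α and total failures = posterior β − prior β.
Total across both batches: 60−18=42 conversions, 20−11=9 bounces.
Subtract the second batch: 42−18=24 conversions and 9−6=3 bounces.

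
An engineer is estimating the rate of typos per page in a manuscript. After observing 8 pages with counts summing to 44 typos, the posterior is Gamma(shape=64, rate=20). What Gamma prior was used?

Gamma–Poisson conjugacy: posterior shape = α + Σxᵢ, posterior rate = β + n.
So α = 64 − 44 = 20 and β = 20 − 8 = 12.

Gamma(shape=20, rate=12)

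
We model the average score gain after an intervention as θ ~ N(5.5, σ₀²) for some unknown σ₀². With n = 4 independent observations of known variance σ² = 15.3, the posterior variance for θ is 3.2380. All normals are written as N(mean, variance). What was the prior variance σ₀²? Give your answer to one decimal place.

σ₀² = 21.1

Posterior precision equals prior precision plus data precision: 1/σ_n² = 1/σ₀² + n/σ².
So 1/σ₀² = 1/3.2380 − 4/15.3 = 0.308833 − 0.261438 = 0.047395.
Hence σ₀² = 1/0.047395 ≈ 21.1.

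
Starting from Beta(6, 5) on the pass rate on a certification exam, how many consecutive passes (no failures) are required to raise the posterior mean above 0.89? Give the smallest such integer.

k = 35

After k passes and 0 failures the posterior is Beta(6+k, 5), with mean (6+k)/(6+5+k).
Set (6+k)/(11+k) > 0.89 and solve: k > (0.89·11 − 6)/(1 − 0.89) = 34.455.
The smallest integer exceeding 34.455 is 35, and checking k=35: (41)/(46) = 0.8913 > 0.89.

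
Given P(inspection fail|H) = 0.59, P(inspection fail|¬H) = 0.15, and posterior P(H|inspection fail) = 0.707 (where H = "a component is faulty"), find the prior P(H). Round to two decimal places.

P(H) = 0.38

Bayes' rule in odds form gives O(H|E) = O(H)·[P(E|H)/P(E|¬H)], hence O(H) = O(H|E)/LR.
Posterior odds = 0.707/(1−0.707) = 2.4130. LR = 0.59/0.15 = 3.9333.
Prior odds = 2.4130/3.9333 = 0.6135, so P(H) = 0.6135/(1+0.6135) ≈ 0.38.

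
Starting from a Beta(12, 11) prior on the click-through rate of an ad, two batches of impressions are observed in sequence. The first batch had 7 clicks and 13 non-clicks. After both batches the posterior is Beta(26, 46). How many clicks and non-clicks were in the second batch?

Because Beta–binomial updating is additive in the counts, the combined data contributed (α_post−α_prior, β_post−β_prior) successes and failures.
Total across both batches: 26−12=14 clicks, 46−11=35 non-clicks.
Subtract the first batch: 14−7=7 clicks and 35−13=22 non-clicks.

7 clicks and 22 non-clicks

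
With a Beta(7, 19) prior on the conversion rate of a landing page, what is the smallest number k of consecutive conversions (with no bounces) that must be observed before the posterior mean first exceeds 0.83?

After k conversions and 0 bounces the posterior is Beta(7+k, 19), with mean (7+k)/(7+19+k).
Set (7+k)/(26+k) > 0.83 and solve: k > (0.83·26 − 7)/(1 − 0.83) = 85.765.
The smallest integer exceeding 85.765 is 86.

k = 86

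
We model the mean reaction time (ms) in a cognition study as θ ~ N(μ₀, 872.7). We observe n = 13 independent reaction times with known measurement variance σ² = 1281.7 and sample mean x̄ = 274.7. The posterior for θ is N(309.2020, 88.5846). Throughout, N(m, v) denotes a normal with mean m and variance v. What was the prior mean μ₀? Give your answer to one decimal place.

With known observation variance, the Normal–Normal posterior has precision τ_n = τ₀ + n/σ² and mean μ_n = (τ₀μ₀ + (n/σ²)x̄)/τ_n.
Here τ₀ = 1/872.7 = 0.001146 and τ_data = 13/1281.7 = 0.010143, so τ_n = 0.011289.
Rearranging for μ₀: μ₀ = (μ_n·τ_n − τ_data·x̄)/τ₀ = (309.2020·0.011289 − 0.010143·274.7) / 0.001146 = 0.704299/0.001146 ≈ 614.6.

μ₀ = 614.6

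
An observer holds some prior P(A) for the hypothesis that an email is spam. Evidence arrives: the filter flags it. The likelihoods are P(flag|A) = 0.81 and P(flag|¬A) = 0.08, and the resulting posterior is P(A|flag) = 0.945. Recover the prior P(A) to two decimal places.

In odds form, posterior odds = prior odds × likelihood ratio, so prior odds = posterior odds ÷ LR.
Posterior odds = 0.945/(1−0.945) = 17.1818. LR = 0.81/0.08 = 10.1250.
Prior odds = 17.1818/10.1250 = 1.6970, so P(A) = 1.6970/(1+1.6970) ≈ 0.63.

P(A) = 0.63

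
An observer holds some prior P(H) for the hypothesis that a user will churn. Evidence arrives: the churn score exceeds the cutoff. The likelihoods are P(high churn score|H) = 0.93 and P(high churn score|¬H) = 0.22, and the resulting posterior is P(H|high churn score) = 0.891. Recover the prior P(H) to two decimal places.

In odds form, posterior odds = prior odds × likelihood ratio, so prior odds = posterior odds ÷ LR.
Posterior odds = 0.891/(1−0.891) = 8.1743. LR = 0.93/0.22 = 4.2273.
Prior odds = 8.1743/4.2273 = 1.9337, so P(H) = 1.9337/(1+1.9337) ≈ 0.66.

P(H) = 0.66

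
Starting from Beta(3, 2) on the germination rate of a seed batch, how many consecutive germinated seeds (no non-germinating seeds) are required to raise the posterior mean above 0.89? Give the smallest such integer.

k = 14

After k germinated seeds and 0 non-germinating seeds the posterior is Beta(3+k, 2), with mean (3+k)/(3+2+k).
Set (3+k)/(5+k) > 0.89 and solve: k > (0.89·5 − 3)/(1 − 0.89) = 13.182.
The smallest integer exceeding 13.182 is 14.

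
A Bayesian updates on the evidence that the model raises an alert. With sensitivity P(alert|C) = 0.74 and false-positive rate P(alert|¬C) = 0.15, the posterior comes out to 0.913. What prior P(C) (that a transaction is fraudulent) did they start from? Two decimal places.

In odds form, posterior odds = prior odds × likelihood ratio, so prior odds = posterior odds ÷ LR.
Posterior odds = 0.913/(1−0.913) = 10.4943. LR = 0.74/0.15 = 4.9333.
Prior odds = 10.4943/4.9333 = 2.1272, so P(C) = 2.1272/(1+2.1272) ≈ 0.68.

P(C) = 0.68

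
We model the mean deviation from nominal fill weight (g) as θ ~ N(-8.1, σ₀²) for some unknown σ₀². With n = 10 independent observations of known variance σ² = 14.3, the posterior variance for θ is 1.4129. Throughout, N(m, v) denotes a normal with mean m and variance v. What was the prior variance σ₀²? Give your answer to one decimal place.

For the Normal–Normal model with known σ², precisions add: τ_n = τ₀ + n/σ².
So 1/σ₀² = 1/1.4129 − 10/14.3 = 0.707764 − 0.699301 = 0.008463.
Hence σ₀² = 1/0.008463 ≈ 118.2.

σ₀² = 118.2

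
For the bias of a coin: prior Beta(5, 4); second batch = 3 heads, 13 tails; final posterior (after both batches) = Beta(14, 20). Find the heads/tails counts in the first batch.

Because Beta–binomial updating is additive in the counts, the combined data contributed (α_post−α_prior, β_post−β_prior) successes and failures.
Total across both batches: 14−5=9 heads, 20−4=16 tails.
Subtract the second batch: 9−3=6 heads and 16−13=3 tails.

6 heads and 3 tails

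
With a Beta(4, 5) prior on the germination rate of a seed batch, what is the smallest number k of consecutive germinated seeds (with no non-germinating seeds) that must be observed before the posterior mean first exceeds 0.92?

After k germinated seeds and 0 non-germinating seeds the posterior is Beta(4+k, 5), with mean (4+k)/(4+5+k).
Set (4+k)/(9+k) > 0.92 and solve: k > (0.92·9 − 4)/(1 − 0.92) = 53.500.
The smallest integer exceeding 53.500 is 54.

k = 54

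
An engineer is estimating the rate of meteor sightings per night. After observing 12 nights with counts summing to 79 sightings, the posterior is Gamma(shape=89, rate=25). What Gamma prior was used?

Gamma(shape=10, rate=13)

Gamma–Poisson conjugacy: posterior shape = α + Σxᵢ, posterior rate = β + n.
So α = 89 − 79 = 10 and β = 25 − 12 = 13.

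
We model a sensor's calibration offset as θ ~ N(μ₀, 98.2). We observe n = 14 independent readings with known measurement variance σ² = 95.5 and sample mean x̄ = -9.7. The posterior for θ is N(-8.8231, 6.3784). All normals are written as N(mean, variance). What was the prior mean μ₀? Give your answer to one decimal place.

μ₀ = 3.8

With known observation variance, the Normal–Normal posterior has precision τ_n = τ₀ + n/σ² and mean μ_n = (τ₀μ₀ + (n/σ²)x̄)/τ_n.
Here τ₀ = 1/98.2 = 0.010183 and τ_data = 14/95.5 = 0.146597, so τ_n = 0.156780.
Rearranging for μ₀: μ₀ = (μ_n·τ_n − τ_data·x̄)/τ₀ = (-8.8231·0.156780 − 0.146597·-9.7) / 0.010183 = 0.038705/0.010183 ≈ 3.8.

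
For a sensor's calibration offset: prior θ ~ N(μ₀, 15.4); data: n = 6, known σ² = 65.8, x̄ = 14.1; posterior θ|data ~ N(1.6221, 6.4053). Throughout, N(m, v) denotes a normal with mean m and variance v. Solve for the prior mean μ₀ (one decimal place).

μ₀ = -15.9

With known observation variance, the Normal–Normal posterior has precision τ_n = τ₀ + n/σ² and mean μ_n = (τ₀μ₀ + (n/σ²)x̄)/τ_n.
Here τ₀ = 1/15.4 = 0.064935 and τ_data = 6/65.8 = 0.091185, so τ_n = 0.156120.
Rearranging for μ₀: μ₀ = (μ_n·τ_n − τ_data·x̄)/τ₀ = (1.6221·0.156120 − 0.091185·14.1) / 0.064935 = -1.032466/0.064935 ≈ -15.9.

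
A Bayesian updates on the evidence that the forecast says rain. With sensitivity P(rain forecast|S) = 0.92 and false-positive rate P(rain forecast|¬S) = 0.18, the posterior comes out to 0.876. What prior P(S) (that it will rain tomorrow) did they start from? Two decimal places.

P(S) = 0.58

Bayes' rule in odds form gives O(S|E) = O(S)·[P(E|S)/P(E|¬S)], hence O(S) = O(S|E)/LR.
Posterior odds = 0.876/(1−0.876) = 7.0645. LR = 0.92/0.18 = 5.1111.
Prior odds = 7.0645/5.1111 = 1.3822, so P(S) = 1.3822/(1+1.3822) ≈ 0.58.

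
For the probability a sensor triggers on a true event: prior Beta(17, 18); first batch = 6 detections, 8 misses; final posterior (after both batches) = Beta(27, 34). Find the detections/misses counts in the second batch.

4 detections and 8 misses

Because Beta–binomial updating is additive in the counts, the combined data contributed (α_post−α_prior, β_post−β_prior) successes and failures.
Total across both batches: 27−17=10 detections, 34−18=16 misses.
Subtract the first batch: 10−6=4 detections and 16−8=8 misses.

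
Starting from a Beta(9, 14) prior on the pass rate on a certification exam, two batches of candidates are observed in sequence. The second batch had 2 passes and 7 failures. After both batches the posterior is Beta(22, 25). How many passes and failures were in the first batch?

Because Beta–binomial updating is additive in the counts, the combined data contributed (α_post−α_prior, β_post−β_prior) successes and failures.
Total across both batches: 22−9=13 passes, 25−14=11 failures.
Subtract the second batch: 13−2=11 passes and 11−7=4 failures.

11 passes and 4 failures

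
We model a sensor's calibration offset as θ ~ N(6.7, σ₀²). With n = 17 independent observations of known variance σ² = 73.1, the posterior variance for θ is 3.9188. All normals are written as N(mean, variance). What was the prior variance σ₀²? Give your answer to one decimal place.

σ₀² = 44.2

Posterior precision equals prior precision plus data precision: 1/σ_n² = 1/σ₀² + n/σ².
So 1/σ₀² = 1/3.9188 − 17/73.1 = 0.255180 − 0.232558 = 0.022622.
Hence σ₀² = 1/0.022622 ≈ 44.2.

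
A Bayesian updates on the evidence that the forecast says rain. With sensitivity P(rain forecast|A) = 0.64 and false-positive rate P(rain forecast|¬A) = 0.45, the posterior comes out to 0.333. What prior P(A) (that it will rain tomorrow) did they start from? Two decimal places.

P(A) = 0.26

In odds form, posterior odds = prior odds × likelihood ratio, so prior odds = posterior odds ÷ LR.
Posterior odds = 0.333/(1−0.333) = 0.4993. LR = 0.64/0.45 = 1.4222.
Prior odds = 0.4993/1.4222 = 0.3511, so P(A) = 0.3511/(1+0.3511) ≈ 0.26.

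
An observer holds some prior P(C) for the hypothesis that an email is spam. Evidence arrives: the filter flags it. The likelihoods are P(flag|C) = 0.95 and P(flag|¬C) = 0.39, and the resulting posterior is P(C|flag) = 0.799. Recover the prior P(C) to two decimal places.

In odds form, posterior odds = prior odds × likelihood ratio, so prior odds = posterior odds ÷ LR.
Posterior odds = 0.799/(1−0.799) = 3.9751. LR = 0.95/0.39 = 2.4359.
Prior odds = 3.9751/2.4359 = 1.6319, so P(C) = 1.6319/(1+1.6319) ≈ 0.62.

P(C) = 0.62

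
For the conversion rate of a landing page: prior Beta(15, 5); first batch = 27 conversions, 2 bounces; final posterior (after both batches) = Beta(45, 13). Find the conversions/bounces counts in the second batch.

Because Beta–binomial updating is additive in the counts, the combined data contributed (α_post−α_prior, β_post−β_prior) successes and failures.
Total across both batches: 45−15=30 conversions, 13−5=8 bounces.
Subtract the first batch: 30−27=3 conversions and 8−2=6 bounces.

3 conversions and 6 bounces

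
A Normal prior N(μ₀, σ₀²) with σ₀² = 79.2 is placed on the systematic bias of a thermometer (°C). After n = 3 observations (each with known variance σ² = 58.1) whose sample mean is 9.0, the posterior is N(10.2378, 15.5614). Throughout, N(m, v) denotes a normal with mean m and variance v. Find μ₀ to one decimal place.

μ₀ = 15.3

With known observation variance, the Normal–Normal posterior has precision τ_n = τ₀ + n/σ² and mean μ_n = (τ₀μ₀ + (n/σ²)x̄)/τ_n.
Here τ₀ = 1/79.2 = 0.012626 and τ_data = 3/58.1 = 0.051635, so τ_n = 0.064261.
Rearranging for μ₀: μ₀ = (μ_n·τ_n − τ_data·x̄)/τ₀ = (10.2378·0.064261 − 0.051635·9.0) / 0.012626 = 0.193176/0.012626 ≈ 15.3.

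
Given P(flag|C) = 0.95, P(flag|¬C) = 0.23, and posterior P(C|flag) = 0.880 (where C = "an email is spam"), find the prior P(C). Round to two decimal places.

In odds form, posterior odds = prior odds × likelihood ratio, so prior odds = posterior odds ÷ LR.
Posterior odds = 0.880/(1−0.880) = 7.3333. LR = 0.95/0.23 = 4.1304.
Prior odds = 7.3333/4.1304 = 1.7754, so P(C) = 1.7754/(1+1.7754) ≈ 0.64.

P(C) = 0.64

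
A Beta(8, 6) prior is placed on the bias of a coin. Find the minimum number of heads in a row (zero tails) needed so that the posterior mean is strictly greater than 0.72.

k = 8

After k heads and 0 tails the posterior is Beta(8+k, 6), with mean (8+k)/(8+6+k).
Set (8+k)/(14+k) > 0.72 and solve: k > (0.72·14 − 8)/(1 − 0.72) = 7.429.
The smallest integer exceeding 7.429 is 8, and checking k=8: (16)/(22) = 0.7273 > 0.72.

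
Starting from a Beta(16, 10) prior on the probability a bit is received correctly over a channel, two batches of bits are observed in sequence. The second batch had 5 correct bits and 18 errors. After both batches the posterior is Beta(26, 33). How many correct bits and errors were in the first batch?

5 correct bits and 5 errors

Because Beta–binomial updating is additive in the counts, the combined data contributed (α_post−α_prior, β_post−β_prior) successes and failures.
Total across both batches: 26−16=10 correct bits, 33−10=23 errors.
Subtract the second batch: 10−5=5 correct bits and 23−18=5 errors.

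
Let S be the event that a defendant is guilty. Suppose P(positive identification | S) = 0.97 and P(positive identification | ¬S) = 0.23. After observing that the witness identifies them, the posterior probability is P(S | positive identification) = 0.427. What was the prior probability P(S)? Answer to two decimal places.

P(S) = 0.15

Bayes' rule in odds form gives O(S|E) = O(S)·[P(E|S)/P(E|¬S)], hence O(S) = O(S|E)/LR.
Posterior odds = 0.427/(1−0.427) = 0.7452. LR = 0.97/0.23 = 4.2174.
Prior odds = 0.7452/4.2174 = 0.1767, so P(S) = 0.1767/(1+0.1767) ≈ 0.15.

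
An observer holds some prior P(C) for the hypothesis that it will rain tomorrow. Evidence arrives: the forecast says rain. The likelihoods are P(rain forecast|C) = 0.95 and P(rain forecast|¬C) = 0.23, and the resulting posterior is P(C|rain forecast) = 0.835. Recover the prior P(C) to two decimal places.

P(C) = 0.55

Bayes' rule in odds form gives O(C|E) = O(C)·[P(E|C)/P(E|¬C)], hence O(C) = O(C|E)/LR.
Posterior odds = 0.835/(1−0.835) = 5.0606. LR = 0.95/0.23 = 4.1304.
Prior odds = 5.0606/4.1304 = 1.2252, so P(C) = 1.2252/(1+1.2252) ≈ 0.55.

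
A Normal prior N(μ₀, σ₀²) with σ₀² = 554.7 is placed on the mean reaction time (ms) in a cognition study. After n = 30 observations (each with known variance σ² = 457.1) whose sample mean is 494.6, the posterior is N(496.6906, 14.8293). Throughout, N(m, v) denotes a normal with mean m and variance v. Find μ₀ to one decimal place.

With known observation variance, the Normal–Normal posterior has precision τ_n = τ₀ + n/σ² and mean μ_n = (τ₀μ₀ + (n/σ²)x̄)/τ_n.
Here τ₀ = 1/554.7 = 0.001803 and τ_data = 30/457.1 = 0.065631, so τ_n = 0.067434.
Rearranging for μ₀: μ₀ = (μ_n·τ_n − τ_data·x̄)/τ₀ = (496.6906·0.067434 − 0.065631·494.6) / 0.001803 = 1.032741/0.001803 ≈ 572.8.

μ₀ = 572.8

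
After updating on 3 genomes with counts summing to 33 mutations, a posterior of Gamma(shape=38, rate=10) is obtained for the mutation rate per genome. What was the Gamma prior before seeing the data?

Gamma(shape=5, rate=7)

Gamma–Poisson conjugacy: posterior shape = α + Σxᵢ, posterior rate = β + n.
So α = 38 − 33 = 5 and β = 10 − 3 = 7.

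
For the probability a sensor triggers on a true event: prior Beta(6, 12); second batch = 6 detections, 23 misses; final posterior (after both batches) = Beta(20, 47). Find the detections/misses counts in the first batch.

8 detections and 12 misses

Sequential conjugate updates are equivalent to a single update on the pooled data, so total successes = posterior α − prior α and total failures = posterior β − prior β.
Total across both batches: 20−6=14 detections, 47−12=35 misses.
Subtract the second batch: 14−6=8 detections and 35−23=12 misses.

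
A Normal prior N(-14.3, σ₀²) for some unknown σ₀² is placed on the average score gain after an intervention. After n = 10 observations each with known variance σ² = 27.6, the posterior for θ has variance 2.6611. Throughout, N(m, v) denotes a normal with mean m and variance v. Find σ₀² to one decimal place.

σ₀² = 74.3

Posterior precision equals prior precision plus data precision: 1/σ_n² = 1/σ₀² + n/σ².
So 1/σ₀² = 1/2.6611 − 10/27.6 = 0.375784 − 0.362319 = 0.013465.
Hence σ₀² = 1/0.013465 ≈ 74.3.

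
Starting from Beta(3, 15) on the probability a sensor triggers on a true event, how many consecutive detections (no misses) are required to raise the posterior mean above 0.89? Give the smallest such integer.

After k detections and 0 misses the posterior is Beta(3+k, 15), with mean (3+k)/(3+15+k).
Set (3+k)/(18+k) > 0.89 and solve: k > (0.89·18 − 3)/(1 − 0.89) = 118.364.
The smallest integer exceeding 118.364 is 119.

k = 119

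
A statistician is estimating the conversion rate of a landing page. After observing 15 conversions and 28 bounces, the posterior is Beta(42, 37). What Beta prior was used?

Beta(27, 9)

A Beta(α, β) prior with s successes and f failures in binomial data gives a Beta(α+s, β+f) posterior.
So α = 42 − 15 = 27 and β = 37 − 28 = 9.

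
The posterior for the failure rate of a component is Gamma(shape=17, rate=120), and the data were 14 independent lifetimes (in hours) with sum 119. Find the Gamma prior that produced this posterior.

Gamma(shape=3, rate=1)

For an exponential likelihood with a Gamma(α, β) prior on the rate, n observations with total T give posterior Gamma(α+n, β+T).
So α = 17 − 14 = 3 and β = 120 − 119 = 1.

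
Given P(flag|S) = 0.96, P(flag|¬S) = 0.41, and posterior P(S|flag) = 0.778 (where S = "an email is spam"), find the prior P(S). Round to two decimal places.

P(S) = 0.60

In odds form, posterior odds = prior odds × likelihood ratio, so prior odds = posterior odds ÷ LR.
Posterior odds = 0.778/(1−0.778) = 3.5045. LR = 0.96/0.41 = 2.3415.
Prior odds = 3.5045/2.3415 = 1.4967, so P(S) = 1.4967/(1+1.4967) ≈ 0.60.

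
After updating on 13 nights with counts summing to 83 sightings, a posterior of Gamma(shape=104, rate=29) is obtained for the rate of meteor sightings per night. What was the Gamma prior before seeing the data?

A Gamma(α, β) prior (rate parametrization) on a Poisson rate with n observations summing to S gives posterior Gamma(α+S, β+n).
So α = 104 − 83 = 21 and β = 29 − 13 = 16.

Gamma(shape=21, rate=16)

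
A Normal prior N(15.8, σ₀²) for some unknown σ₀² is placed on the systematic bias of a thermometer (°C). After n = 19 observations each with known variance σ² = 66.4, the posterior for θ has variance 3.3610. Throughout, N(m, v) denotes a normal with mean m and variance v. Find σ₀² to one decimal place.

For the Normal–Normal model with known σ², precisions add: τ_n = τ₀ + n/σ².
So 1/σ₀² = 1/3.3610 − 19/66.4 = 0.297530 − 0.286145 = 0.011385.
Hence σ₀² = 1/0.011385 ≈ 87.8.

σ₀² = 87.8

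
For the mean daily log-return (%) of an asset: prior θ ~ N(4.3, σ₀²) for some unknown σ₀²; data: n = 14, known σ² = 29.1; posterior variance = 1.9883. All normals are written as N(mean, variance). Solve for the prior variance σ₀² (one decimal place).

Posterior precision equals prior precision plus data precision: 1/σ_n² = 1/σ₀² + n/σ².
So 1/σ₀² = 1/1.9883 − 14/29.1 = 0.502942 − 0.481100 = 0.021842.
Hence σ₀² = 1/0.021842 ≈ 45.8.

σ₀² = 45.8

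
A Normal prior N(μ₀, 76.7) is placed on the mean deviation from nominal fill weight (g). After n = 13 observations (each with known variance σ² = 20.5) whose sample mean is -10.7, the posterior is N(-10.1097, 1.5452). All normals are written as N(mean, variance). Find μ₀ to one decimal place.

The posterior mean is a precision-weighted average: μ_n = (τ₀μ₀ + τ_data·x̄)/(τ₀+τ_data), with τ₀=1/σ₀² and τ_data=n/σ².
Here τ₀ = 1/76.7 = 0.013038 and τ_data = 13/20.5 = 0.634146, so τ_n = 0.647184.
Rearranging for μ₀: μ₀ = (μ_n·τ_n − τ_data·x̄)/τ₀ = (-10.1097·0.647184 − 0.634146·-10.7) / 0.013038 = 0.242526/0.013038 ≈ 18.6.

μ₀ = 18.6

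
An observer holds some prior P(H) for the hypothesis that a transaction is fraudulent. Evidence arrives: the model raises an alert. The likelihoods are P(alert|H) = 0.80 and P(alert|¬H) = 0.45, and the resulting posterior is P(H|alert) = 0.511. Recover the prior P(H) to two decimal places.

P(H) = 0.37

Bayes' rule in odds form gives O(H|E) = O(H)·[P(E|H)/P(E|¬H)], hence O(H) = O(H|E)/LR.
Posterior odds = 0.511/(1−0.511) = 1.0450. LR = 0.80/0.45 = 1.7778.
Prior odds = 1.0450/1.7778 = 0.5878, so P(H) = 0.5878/(1+0.5878) ≈ 0.37.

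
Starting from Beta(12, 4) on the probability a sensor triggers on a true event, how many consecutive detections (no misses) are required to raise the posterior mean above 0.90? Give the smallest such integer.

k = 25

After k detections and 0 misses the posterior is Beta(12+k, 4), with mean (12+k)/(12+4+k).
Set (12+k)/(16+k) > 0.90 and solve: k > (0.90·16 − 12)/(1 − 0.90) = 24.000.
The smallest integer exceeding 24.000 is 25.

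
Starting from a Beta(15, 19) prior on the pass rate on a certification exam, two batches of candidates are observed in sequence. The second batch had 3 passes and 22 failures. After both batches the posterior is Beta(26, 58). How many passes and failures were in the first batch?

Because Beta–binomial updating is additive in the counts, the combined data contributed (α_post−α_prior, β_post−β_prior) successes and failures.
Total across both batches: 26−15=11 passes, 58−19=39 failures.
Subtract the second batch: 11−3=8 passes and 39−22=17 failures.

8 passes and 17 failures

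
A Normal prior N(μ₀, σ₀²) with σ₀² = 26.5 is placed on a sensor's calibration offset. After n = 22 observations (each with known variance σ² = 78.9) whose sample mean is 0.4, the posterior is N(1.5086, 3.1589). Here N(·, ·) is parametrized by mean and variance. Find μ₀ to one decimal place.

The posterior mean is a precision-weighted average: μ_n = (τ₀μ₀ + τ_data·x̄)/(τ₀+τ_data), with τ₀=1/σ₀² and τ_data=n/σ².
Here τ₀ = 1/26.5 = 0.037736 and τ_data = 22/78.9 = 0.278834, so τ_n = 0.316570.
Rearranging for μ₀: μ₀ = (μ_n·τ_n − τ_data·x̄)/τ₀ = (1.5086·0.316570 − 0.278834·0.4) / 0.037736 = 0.366044/0.037736 ≈ 9.7.

μ₀ = 9.7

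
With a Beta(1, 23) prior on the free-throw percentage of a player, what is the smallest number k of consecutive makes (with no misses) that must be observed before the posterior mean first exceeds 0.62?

k = 37

After k makes and 0 misses the posterior is Beta(1+k, 23), with mean (1+k)/(1+23+k).
Set (1+k)/(24+k) > 0.62 and solve: k > (0.62·24 − 1)/(1 − 0.62) = 36.526.
The smallest integer exceeding 36.526 is 37, and checking k=37: (38)/(61) = 0.6230 > 0.62.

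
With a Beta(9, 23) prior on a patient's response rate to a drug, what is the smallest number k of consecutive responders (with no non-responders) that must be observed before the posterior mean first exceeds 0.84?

After k responders and 0 non-responders the posterior is Beta(9+k, 23), with mean (9+k)/(9+23+k).
Set (9+k)/(32+k) > 0.84 and solve: k > (0.84·32 − 9)/(1 − 0.84) = 111.750.
The smallest integer exceeding 111.750 is 112, and checking k=112: (121)/(144) = 0.8403 > 0.84.

k = 112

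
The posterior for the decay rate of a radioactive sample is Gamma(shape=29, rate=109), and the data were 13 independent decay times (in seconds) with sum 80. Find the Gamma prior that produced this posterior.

Gamma(shape=16, rate=29)

For an exponential likelihood with a Gamma(α, β) prior on the rate, n observations with total T give posterior Gamma(α+n, β+T).
So α = 29 − 13 = 16 and β = 109 − 80 = 29.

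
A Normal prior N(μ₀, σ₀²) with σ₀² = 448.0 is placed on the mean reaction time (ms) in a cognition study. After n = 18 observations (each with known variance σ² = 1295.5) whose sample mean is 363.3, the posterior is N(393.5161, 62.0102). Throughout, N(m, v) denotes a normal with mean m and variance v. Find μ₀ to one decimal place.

The posterior mean is a precision-weighted average: μ_n = (τ₀μ₀ + τ_data·x̄)/(τ₀+τ_data), with τ₀=1/σ₀² and τ_data=n/σ².
Here τ₀ = 1/448.0 = 0.002232 and τ_data = 18/1295.5 = 0.013894, so τ_n = 0.016126.
Rearranging for μ₀: μ₀ = (μ_n·τ_n − τ_data·x̄)/τ₀ = (393.5161·0.016126 − 0.013894·363.3) / 0.002232 = 1.298150/0.002232 ≈ 581.6.

μ₀ = 581.6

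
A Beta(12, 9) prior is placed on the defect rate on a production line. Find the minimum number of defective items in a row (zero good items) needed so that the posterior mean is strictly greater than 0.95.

k = 160

After k defective items and 0 good items the posterior is Beta(12+k, 9), with mean (12+k)/(12+9+k).
Set (12+k)/(21+k) > 0.95 and solve: k > (0.95·21 − 12)/(1 − 0.95) = 159.000.
The smallest integer exceeding 159.000 is 160.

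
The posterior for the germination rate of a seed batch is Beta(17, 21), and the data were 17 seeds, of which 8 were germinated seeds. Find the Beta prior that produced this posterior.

Beta(9, 12)

A Beta(a, b) prior with s successes and f failures in binomial data gives a Beta(a+s, b+f) posterior.
So a = 17 − 8 = 9 and b = 21 − 9 = 12.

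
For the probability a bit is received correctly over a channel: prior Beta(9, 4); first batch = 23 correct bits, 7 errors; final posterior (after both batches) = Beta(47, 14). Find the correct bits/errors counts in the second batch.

Sequential conjugate updates are equivalent to a single update on the pooled data, so total successes = posterior α − prior α and total failures = posterior β − prior β.
Total across both batches: 47−9=38 correct bits, 14−4=10 errors.
Subtract the first batch: 38−23=15 correct bits and 10−7=3 errors.

15 correct bits and 3 errors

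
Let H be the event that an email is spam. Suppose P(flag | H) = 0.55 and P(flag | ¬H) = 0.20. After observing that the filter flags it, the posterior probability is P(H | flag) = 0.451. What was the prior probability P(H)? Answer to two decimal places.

Bayes' rule in odds form gives O(H|E) = O(H)·[P(E|H)/P(E|¬H)], hence O(H) = O(H|E)/LR.
Posterior odds = 0.451/(1−0.451) = 0.8215. LR = 0.55/0.20 = 2.7500.
Prior odds = 0.8215/2.7500 = 0.2987, so P(H) = 0.2987/(1+0.2987) ≈ 0.23.

P(H) = 0.23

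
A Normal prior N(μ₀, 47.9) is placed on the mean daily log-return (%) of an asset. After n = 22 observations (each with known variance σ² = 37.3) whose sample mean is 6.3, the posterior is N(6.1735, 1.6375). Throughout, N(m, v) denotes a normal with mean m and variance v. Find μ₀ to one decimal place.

With known observation variance, the Normal–Normal posterior has precision τ_n = τ₀ + n/σ² and mean μ_n = (τ₀μ₀ + (n/σ²)x̄)/τ_n.
Here τ₀ = 1/47.9 = 0.020877 and τ_data = 22/37.3 = 0.589812, so τ_n = 0.610689.
Rearranging for μ₀: μ₀ = (μ_n·τ_n − τ_data·x̄)/τ₀ = (6.1735·0.610689 − 0.589812·6.3) / 0.020877 = 0.054273/0.020877 ≈ 2.6.

μ₀ = 2.6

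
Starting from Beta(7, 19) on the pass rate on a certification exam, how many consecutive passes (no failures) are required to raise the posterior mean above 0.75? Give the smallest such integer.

k = 51

After k passes and 0 failures the posterior is Beta(7+k, 19), with mean (7+k)/(7+19+k).
Set (7+k)/(26+k) > 0.75 and solve: k > (0.75·26 − 7)/(1 − 0.75) = 50.000.
The smallest integer exceeding 50.000 is 51.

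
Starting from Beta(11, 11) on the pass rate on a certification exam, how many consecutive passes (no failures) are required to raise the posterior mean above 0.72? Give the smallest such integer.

k = 18

After k passes and 0 failures the posterior is Beta(11+k, 11), with mean (11+k)/(11+11+k).
Set (11+k)/(22+k) > 0.72 and solve: k > (0.72·22 − 11)/(1 − 0.72) = 17.286.
The smallest integer exceeding 17.286 is 18.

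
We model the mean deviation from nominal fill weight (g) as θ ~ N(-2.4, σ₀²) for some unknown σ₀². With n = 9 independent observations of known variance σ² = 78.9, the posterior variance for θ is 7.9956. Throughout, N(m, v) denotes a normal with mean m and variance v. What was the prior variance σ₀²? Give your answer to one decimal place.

Posterior precision equals prior precision plus data precision: 1/σ_n² = 1/σ₀² + n/σ².
So 1/σ₀² = 1/7.9956 − 9/78.9 = 0.125069 − 0.114068 = 0.011001.
Hence σ₀² = 1/0.011001 ≈ 90.9.

σ₀² = 90.9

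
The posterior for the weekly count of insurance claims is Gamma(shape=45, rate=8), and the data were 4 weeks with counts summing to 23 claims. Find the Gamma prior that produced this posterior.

Gamma(shape=22, rate=4)

A Gamma(α, β) prior (rate parametrization) on a Poisson rate with n observations summing to S gives posterior Gamma(α+S, β+n).
So α = 45 − 23 = 22 and β = 8 − 4 = 4.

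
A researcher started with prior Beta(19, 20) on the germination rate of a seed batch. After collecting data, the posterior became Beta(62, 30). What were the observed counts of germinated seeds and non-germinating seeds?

A Beta(α, β) prior with s successes and f failures in binomial data gives a Beta(α+s, β+f) posterior.
Match parameters: s=62−19=43, f=30−20=10.

43 germinated seeds and 10 non-germinating seeds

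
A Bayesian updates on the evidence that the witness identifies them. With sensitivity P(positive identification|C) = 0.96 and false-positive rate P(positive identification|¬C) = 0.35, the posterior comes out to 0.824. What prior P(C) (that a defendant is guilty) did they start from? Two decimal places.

P(C) = 0.63

Bayes' rule in odds form gives O(C|E) = O(C)·[P(E|C)/P(E|¬C)], hence O(C) = O(C|E)/LR.
Posterior odds = 0.824/(1−0.824) = 4.6818. LR = 0.96/0.35 = 2.7429.
Prior odds = 4.6818/2.7429 = 1.7069, so P(C) = 1.7069/(1+1.7069) ≈ 0.63.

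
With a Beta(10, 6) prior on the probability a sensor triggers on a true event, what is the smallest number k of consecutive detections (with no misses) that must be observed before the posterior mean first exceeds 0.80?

k = 15

After k detections and 0 misses the posterior is Beta(10+k, 6), with mean (10+k)/(10+6+k).
Set (10+k)/(16+k) > 0.80 and solve: k > (0.80·16 − 10)/(1 − 0.80) = 14.000.
The smallest integer exceeding 14.000 is 15.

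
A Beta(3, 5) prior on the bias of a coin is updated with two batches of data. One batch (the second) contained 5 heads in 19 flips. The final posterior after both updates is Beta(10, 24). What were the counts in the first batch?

Sequential conjugate updates are equivalent to a single update on the pooled data, so total successes = posterior α − prior α and total failures = posterior β − prior β.
Total across both batches: 10−3=7 heads, 24−5=19 tails.
Subtract the second batch: 7−5=2 heads and 19−14=5 tails.

2 heads and 5 tails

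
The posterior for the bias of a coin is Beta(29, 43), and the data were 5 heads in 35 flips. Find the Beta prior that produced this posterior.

Beta(24, 13)

Under Beta–binomial conjugacy the posterior parameters are (a+s, b+f).
So a = 29 − 5 = 24 and b = 43 − 30 = 13.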